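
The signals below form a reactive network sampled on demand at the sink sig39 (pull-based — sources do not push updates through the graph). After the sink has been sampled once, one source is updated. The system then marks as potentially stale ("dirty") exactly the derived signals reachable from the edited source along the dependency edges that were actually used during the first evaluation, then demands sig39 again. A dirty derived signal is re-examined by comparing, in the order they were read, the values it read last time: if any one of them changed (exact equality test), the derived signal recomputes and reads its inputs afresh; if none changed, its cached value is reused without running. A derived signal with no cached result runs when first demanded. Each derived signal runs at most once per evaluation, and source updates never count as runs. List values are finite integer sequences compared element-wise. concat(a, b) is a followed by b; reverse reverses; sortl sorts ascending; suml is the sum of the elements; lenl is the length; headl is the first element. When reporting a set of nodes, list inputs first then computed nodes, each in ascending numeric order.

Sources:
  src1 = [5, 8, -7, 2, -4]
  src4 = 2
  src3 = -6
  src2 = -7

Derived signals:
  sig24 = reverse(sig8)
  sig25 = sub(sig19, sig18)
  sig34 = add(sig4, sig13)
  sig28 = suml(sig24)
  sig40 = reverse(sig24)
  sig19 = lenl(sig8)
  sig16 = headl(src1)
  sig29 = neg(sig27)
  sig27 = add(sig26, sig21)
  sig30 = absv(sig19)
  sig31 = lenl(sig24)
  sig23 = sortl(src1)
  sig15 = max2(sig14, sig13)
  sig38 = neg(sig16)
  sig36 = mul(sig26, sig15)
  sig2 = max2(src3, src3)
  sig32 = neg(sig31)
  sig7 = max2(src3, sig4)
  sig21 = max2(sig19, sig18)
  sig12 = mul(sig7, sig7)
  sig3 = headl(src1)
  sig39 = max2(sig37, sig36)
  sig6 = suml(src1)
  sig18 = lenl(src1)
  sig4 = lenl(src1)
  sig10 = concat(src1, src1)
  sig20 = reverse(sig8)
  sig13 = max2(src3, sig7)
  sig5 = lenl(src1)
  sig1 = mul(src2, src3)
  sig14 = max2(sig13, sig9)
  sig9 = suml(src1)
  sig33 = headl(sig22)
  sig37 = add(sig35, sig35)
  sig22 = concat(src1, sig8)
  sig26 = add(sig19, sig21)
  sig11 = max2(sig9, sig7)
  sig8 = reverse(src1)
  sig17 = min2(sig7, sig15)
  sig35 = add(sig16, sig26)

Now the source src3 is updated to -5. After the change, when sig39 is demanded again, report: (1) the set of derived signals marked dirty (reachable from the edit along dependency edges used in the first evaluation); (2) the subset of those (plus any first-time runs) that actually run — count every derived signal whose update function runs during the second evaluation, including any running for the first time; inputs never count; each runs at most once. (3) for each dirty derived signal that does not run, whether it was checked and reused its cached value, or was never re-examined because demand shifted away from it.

Dirty set: sig7, sig13, sig14, sig15, sig36, sig39.
Run set: sig7, sig13 (2 run).
Re-examined without running (cache reused): sig14, sig15, sig36, sig39.
The important point: at sig14 every value read last time is unchanged, so the dirty flag clears without a run.

Initial pass — values computed on the first demand:
  sig4 = lenl([5, 8, -7, 2, -4]) = 5
  sig7 = max2(-6, 5) = 5
  sig8 = reverse([5, 8, -7, 2, -4]) = [-4, 2, -7, 8, 5]
  sig9 = suml([5, 8, -7, 2, -4]) = 4
  sig13 = max2(-6, 5) = 5
  sig14 = max2(5, 4) = 5
  sig15 = max2(5, 5) = 5
  sig16 = headl([5, 8, -7, 2, -4]) = 5
  sig18 = lenl([5, 8, -7, 2, -4]) = 5
  sig19 = lenl([-4, 2, -7, 8, 5]) = 5
  sig21 = max2(5, 5) = 5
  sig26 = add(5, 5) = 10
  sig35 = add(5, 10) = 15
  sig36 = mul(10, 5) = 50
  sig37 = add(15, 15) = 30
  sig39 = max2(30, 50) = 50

Second demand — change propagation:
  sig7: re-runs because src3 -6->-5; new result 5 (unchanged).
  sig13: re-runs because src3 -6->-5; new result 5 (unchanged).
  sig14: re-examined; everything it read last time is the same (sig13 unchanged, sig9 unchanged) — cache 5 kept, no run.
  sig15: re-examined; everything it read last time is the same (sig14 unchanged, sig13 unchanged) — cache 5 kept, no run.
  sig36: re-examined; everything it read last time is the same (sig26 unchanged, sig15 unchanged) — cache 50 kept, no run.
  sig39: re-examined; everything it read last time is the same (sig37 unchanged, sig36 unchanged) — cache 50 kept, no run.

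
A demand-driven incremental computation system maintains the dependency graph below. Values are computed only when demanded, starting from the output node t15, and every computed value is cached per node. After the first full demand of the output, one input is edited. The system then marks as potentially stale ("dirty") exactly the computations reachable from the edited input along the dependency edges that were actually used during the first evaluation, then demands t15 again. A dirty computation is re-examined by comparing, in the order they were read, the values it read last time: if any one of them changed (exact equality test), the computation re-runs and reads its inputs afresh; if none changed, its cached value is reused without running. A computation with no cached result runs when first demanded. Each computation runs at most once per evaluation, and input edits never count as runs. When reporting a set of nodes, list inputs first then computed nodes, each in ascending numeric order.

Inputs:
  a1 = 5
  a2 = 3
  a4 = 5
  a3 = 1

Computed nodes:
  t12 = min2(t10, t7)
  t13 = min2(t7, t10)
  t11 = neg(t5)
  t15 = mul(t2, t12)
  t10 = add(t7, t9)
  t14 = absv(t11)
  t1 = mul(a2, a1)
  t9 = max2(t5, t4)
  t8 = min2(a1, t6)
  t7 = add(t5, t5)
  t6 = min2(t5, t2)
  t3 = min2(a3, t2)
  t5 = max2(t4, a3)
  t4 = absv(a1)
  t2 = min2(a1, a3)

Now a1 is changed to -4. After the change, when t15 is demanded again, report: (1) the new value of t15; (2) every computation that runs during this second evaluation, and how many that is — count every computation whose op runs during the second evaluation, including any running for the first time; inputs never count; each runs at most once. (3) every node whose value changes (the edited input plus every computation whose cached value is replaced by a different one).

New value of t15: -32.
Computations that run: t2, t4, t5, t7, t9, t10, t12, t15 — 8 in total.
Values that change: a1, t2, t4, t5, t7, t9, t10, t12, t15.

First evaluation (everything demanded from the output):
  t2 = min2(5, 1) = 1
  t4 = absv(5) = 5
  t5 = max2(5, 1) = 5
  t7 = add(5, 5) = 10
  t9 = max2(5, 5) = 5
  t10 = add(10, 5) = 15
  t12 = min2(15, 10) = 10
  t15 = mul(1, 10) = 10

Propagation after the edit:
  t2: runs — a1 5->-4; result -4.
  t4: runs — a1 5->-4; result 4.
  t5: runs — t4 5->4; result 4.
  t7: runs — t5 5->4; t5 5->4; result 8.
  t9: runs — t5 5->4; t4 5->4; result 4.
  t10: runs — t7 10->8; t9 5->4; result 12.
  t12: runs — t10 15->12; t7 10->8; result 8.
  t15: runs — t2 1->-4; t12 10->8; result -32.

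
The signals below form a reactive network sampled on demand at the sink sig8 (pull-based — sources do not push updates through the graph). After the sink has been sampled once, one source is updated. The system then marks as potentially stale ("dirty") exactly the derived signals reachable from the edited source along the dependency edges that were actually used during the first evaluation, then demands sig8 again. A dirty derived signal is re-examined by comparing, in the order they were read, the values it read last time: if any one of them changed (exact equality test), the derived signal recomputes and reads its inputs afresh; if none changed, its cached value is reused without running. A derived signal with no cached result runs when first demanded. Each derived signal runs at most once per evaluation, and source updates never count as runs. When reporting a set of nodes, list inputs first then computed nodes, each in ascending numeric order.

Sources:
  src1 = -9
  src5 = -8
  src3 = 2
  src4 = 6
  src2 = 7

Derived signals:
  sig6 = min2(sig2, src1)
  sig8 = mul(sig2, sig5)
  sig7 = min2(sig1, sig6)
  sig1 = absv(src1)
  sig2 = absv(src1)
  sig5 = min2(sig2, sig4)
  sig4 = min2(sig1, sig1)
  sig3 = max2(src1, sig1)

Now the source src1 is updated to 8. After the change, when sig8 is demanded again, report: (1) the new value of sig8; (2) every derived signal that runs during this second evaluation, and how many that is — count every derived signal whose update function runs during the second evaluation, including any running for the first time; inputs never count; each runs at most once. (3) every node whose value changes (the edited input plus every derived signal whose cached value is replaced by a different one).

sig8 now evaluates to 64.
Run set: sig1, sig2, sig4, sig5, sig8 (5 run).
Changed values: src1, sig1, sig2, sig4, sig5, sig8.

Initial pass — values computed on the first demand:
  sig1 = absv(-9) = 9
  sig2 = absv(-9) = 9
  sig4 = min2(9, 9) = 9
  sig5 = min2(9, 9) = 9
  sig8 = mul(9, 9) = 81

Second demand — change propagation:
  sig1: re-runs because src1 -9->8; new result 8.
  sig2: re-runs because src1 -9->8; new result 8.
  sig4: re-runs because sig1 9->8; sig1 9->8; new result 8.
  sig5: re-runs because sig2 9->8; sig4 9->8; new result 8.
  sig8: re-runs because sig2 9->8; sig5 9->8; new result 64.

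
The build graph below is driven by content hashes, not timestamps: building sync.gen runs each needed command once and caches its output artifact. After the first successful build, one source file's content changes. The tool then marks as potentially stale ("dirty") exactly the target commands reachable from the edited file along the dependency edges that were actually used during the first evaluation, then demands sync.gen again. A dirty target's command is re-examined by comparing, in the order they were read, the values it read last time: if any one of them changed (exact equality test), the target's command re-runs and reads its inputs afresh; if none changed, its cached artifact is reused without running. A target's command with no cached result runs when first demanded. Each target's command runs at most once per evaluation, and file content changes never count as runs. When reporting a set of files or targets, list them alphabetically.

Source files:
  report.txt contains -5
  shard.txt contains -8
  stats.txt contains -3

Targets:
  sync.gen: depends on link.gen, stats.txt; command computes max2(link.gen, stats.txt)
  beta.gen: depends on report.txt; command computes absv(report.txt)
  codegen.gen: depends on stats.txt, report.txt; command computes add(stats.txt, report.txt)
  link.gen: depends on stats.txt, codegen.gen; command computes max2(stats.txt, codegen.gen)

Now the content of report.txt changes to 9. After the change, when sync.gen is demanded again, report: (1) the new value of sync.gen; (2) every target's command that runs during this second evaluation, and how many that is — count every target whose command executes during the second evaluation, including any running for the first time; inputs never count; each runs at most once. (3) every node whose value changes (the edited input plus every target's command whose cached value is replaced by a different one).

sync.gen now evaluates to 6.
Run set: codegen.gen, link.gen, sync.gen (3 run).
Changed values: codegen.gen, link.gen, report.txt, sync.gen.

Initial pass — values computed on the first demand:
  codegen.gen = add(-3, -5) = -8
  link.gen = max2(-3, -8) = -3
  sync.gen = max2(-3, -3) = -3

Second demand — change propagation:
  codegen.gen: re-runs because report.txt -5->9; new result 6.
  link.gen: re-runs because codegen.gen -8->6; new result 6.
  sync.gen: re-runs because link.gen -3->6; new result 6.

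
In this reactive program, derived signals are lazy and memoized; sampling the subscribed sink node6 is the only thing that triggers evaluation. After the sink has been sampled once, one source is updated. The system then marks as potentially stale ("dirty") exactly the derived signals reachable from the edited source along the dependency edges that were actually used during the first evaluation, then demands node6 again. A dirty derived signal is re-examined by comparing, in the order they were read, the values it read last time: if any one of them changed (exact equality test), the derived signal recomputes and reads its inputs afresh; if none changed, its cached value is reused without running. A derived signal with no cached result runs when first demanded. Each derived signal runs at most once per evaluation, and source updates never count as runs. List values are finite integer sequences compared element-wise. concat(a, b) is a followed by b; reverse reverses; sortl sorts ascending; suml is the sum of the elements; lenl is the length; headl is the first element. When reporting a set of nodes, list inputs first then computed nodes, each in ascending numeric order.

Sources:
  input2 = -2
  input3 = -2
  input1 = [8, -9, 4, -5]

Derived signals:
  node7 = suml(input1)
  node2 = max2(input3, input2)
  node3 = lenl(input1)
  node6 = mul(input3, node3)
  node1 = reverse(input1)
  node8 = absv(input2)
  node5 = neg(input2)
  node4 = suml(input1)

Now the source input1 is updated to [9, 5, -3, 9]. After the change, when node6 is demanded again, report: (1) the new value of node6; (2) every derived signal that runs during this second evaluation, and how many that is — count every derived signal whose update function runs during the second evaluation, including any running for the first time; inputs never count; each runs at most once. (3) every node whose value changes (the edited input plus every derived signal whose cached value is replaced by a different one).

Demanding node6 again yields -8.
1 derived signals run: node3.
The nodes whose values change: input1.
Note the absorption at node3: it re-runs yet its value is the same, leaving the output's value untouched.

First demand of the output computes:
  node3 = lenl([8, -9, 4, -5]) = 4
  node6 = mul(-2, 4) = -8

After the edit, cleaning proceeds:
  node3: a read changed (input1 [8, -9, 4, -5]->[9, 5, -3, 9]) — executes, giving 4 — identical to its old value.
  node6: dirty, but its reads are unchanged (input3 unchanged, node3 unchanged); cached -8 stands.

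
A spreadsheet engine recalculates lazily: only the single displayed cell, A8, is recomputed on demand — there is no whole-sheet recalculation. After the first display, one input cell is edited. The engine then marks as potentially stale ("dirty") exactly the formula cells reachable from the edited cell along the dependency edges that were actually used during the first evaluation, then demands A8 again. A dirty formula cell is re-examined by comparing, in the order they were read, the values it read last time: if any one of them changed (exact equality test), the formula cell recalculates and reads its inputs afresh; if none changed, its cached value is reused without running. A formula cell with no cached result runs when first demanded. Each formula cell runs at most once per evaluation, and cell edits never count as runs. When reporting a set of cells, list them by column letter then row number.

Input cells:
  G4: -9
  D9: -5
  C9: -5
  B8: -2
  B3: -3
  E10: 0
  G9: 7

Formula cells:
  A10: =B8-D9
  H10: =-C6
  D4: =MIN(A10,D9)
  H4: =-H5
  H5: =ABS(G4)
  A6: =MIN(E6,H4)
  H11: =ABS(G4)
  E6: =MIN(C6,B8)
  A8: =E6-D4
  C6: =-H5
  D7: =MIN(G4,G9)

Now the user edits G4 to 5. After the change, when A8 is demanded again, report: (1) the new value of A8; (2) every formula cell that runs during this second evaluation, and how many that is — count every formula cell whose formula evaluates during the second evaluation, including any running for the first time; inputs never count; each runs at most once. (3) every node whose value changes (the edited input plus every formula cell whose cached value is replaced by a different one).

New value of A8: 0.
Formula cells that run: A8, C6, E6, H5 — 4 in total.
Values that change: A8, C6, E6, G4, H5.

First evaluation (everything demanded from the output):
  A10 = -2 - -5 = 3
  D4 = MIN(3, -5) = -5
  H5 = ABS(-9) = 9
  C6 = -(9) = -9
  E6 = MIN(-9, -2) = -9
  A8 = -9 - -5 = -4

Propagation after the edit:
  H5: runs — G4 -9->5; result 5.
  C6: runs — H5 9->5; result -5.
  E6: runs — C6 -9->-5; result -5.
  A8: runs — E6 -9->-5; result 0.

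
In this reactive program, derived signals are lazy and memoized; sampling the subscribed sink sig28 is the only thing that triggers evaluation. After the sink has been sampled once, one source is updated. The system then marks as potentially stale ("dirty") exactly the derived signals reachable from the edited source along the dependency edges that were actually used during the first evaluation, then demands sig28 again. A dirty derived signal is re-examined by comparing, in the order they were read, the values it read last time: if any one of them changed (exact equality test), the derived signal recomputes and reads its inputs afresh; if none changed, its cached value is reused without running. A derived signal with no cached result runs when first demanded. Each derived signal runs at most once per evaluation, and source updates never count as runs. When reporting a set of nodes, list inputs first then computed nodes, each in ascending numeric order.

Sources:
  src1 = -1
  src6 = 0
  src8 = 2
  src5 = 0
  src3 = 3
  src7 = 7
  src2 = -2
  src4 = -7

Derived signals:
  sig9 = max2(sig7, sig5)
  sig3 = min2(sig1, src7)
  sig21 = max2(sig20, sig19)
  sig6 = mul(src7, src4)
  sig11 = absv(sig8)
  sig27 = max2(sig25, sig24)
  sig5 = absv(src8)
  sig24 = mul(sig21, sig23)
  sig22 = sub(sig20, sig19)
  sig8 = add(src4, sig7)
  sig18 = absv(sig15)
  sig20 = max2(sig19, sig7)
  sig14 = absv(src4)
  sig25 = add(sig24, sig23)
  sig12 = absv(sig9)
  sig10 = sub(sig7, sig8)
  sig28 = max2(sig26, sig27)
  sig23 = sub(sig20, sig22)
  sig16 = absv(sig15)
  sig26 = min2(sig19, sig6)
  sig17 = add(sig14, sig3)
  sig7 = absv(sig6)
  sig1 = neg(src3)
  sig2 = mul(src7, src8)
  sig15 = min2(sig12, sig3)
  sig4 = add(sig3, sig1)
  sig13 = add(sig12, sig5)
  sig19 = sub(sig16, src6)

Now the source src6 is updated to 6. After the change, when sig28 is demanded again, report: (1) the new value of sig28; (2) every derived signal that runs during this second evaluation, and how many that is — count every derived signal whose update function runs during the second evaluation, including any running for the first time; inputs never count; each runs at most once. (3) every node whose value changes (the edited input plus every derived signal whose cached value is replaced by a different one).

Demanding sig28 again yields -49.
10 derived signals run: sig19, sig20, sig21, sig22, sig23, sig24, sig25, sig26, sig27, sig28.
The nodes whose values change: src6, sig19, sig22, sig23, sig24, sig25, sig27, sig28.

First demand of the output computes:
  sig1 = neg(3) = -3
  sig3 = min2(-3, 7) = -3
  sig5 = absv(2) = 2
  sig6 = mul(7, -7) = -49
  sig7 = absv(-49) = 49
  sig9 = max2(49, 2) = 49
  sig12 = absv(49) = 49
  sig15 = min2(49, -3) = -3
  sig16 = absv(-3) = 3
  sig19 = sub(3, 0) = 3
  sig20 = max2(3, 49) = 49
  sig21 = max2(49, 3) = 49
  sig22 = sub(49, 3) = 46
  sig23 = sub(49, 46) = 3
  sig24 = mul(49, 3) = 147
  sig25 = add(147, 3) = 150
  sig26 = min2(3, -49) = -49
  sig27 = max2(150, 147) = 150
  sig28 = max2(-49, 150) = 150

After the edit, cleaning proceeds:
  sig19: a read changed (src6 0->6) — executes, giving -3.
  sig20: a read changed (sig19 3->-3) — executes, giving 49 — identical to its old value.
  sig21: a read changed (sig19 3->-3) — executes, giving 49 — identical to its old value.
  sig22: a read changed (sig19 3->-3) — executes, giving 52.
  sig23: a read changed (sig22 46->52) — executes, giving -3.
  sig24: a read changed (sig23 3->-3) — executes, giving -147.
  sig25: a read changed (sig24 147->-147; sig23 3->-3) — executes, giving -150.
  sig26: a read changed (sig19 3->-3) — executes, giving -49 — identical to its old value.
  sig27: a read changed (sig25 150->-150; sig24 147->-147) — executes, giving -147.
  sig28: a read changed (sig27 150->-147) — executes, giving -49.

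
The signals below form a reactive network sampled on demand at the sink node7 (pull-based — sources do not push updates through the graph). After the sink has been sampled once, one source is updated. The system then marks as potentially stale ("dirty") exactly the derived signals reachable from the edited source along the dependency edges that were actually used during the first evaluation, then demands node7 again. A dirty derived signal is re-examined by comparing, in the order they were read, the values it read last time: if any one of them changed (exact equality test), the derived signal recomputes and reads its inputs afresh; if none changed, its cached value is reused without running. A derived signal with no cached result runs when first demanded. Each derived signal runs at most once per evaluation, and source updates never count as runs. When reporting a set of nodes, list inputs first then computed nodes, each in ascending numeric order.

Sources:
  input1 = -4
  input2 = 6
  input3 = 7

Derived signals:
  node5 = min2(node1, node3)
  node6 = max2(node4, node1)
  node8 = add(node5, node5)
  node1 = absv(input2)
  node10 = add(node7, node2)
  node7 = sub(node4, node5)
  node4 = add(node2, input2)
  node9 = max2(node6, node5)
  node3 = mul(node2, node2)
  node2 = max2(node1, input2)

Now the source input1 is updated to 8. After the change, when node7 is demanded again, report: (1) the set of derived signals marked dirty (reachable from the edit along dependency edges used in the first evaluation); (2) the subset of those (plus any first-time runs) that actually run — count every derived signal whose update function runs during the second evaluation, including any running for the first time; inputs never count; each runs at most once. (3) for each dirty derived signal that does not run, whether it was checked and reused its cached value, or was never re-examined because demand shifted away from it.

Initial pass — values computed on the first demand:
  node1 = absv(6) = 6
  node2 = max2(6, 6) = 6
  node3 = mul(6, 6) = 36
  node4 = add(6, 6) = 12
  node5 = min2(6, 36) = 6
  node7 = sub(12, 6) = 6

Second demand — change propagation:
  no demanded computation ever read input1, so the edit dirties nothing and nothing runs.

The important point: nothing the output needs ever reads input1, so the edit is invisible to it.

Dirty set: none.
Run set: none (0 run).
All dirty derived signals ended up running.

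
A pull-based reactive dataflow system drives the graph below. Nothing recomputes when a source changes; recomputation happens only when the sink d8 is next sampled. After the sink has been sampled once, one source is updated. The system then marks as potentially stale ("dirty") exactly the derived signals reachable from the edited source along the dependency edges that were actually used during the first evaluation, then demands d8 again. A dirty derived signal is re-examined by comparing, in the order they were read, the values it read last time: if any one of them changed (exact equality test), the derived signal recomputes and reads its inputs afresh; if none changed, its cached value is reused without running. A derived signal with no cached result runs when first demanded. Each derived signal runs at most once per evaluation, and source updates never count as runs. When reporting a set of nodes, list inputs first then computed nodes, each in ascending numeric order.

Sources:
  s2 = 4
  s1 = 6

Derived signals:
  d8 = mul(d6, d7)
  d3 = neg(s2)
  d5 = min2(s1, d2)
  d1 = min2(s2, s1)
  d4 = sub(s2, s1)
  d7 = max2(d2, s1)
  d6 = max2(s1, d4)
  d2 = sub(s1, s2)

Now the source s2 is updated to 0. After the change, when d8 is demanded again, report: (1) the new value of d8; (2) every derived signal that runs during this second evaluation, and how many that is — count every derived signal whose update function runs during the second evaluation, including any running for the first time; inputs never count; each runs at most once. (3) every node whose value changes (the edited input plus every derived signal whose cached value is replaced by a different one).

New value of d8: 36.
Derived signals that run: d2, d4, d6, d7 — 4 in total.
Values that change: s2, d2, d4.
Key observation: the cutoff stops propagation at d8 — its inputs' values are unchanged, so it reuses its cache.

First evaluation (everything demanded from the output):
  d2 = sub(6, 4) = 2
  d4 = sub(4, 6) = -2
  d6 = max2(6, -2) = 6
  d7 = max2(2, 6) = 6
  d8 = mul(6, 6) = 36

Propagation after the edit:
  d2: runs — s2 4->0; result 6.
  d4: runs — s2 4->0; result -6.
  d6: runs — d4 -2->-6; result 6 (same value as before).
  d7: runs — d2 2->6; result 6 (same value as before).
  d8: checked — values it read are unchanged (d6 unchanged, d7 unchanged); reused cached 36 without running.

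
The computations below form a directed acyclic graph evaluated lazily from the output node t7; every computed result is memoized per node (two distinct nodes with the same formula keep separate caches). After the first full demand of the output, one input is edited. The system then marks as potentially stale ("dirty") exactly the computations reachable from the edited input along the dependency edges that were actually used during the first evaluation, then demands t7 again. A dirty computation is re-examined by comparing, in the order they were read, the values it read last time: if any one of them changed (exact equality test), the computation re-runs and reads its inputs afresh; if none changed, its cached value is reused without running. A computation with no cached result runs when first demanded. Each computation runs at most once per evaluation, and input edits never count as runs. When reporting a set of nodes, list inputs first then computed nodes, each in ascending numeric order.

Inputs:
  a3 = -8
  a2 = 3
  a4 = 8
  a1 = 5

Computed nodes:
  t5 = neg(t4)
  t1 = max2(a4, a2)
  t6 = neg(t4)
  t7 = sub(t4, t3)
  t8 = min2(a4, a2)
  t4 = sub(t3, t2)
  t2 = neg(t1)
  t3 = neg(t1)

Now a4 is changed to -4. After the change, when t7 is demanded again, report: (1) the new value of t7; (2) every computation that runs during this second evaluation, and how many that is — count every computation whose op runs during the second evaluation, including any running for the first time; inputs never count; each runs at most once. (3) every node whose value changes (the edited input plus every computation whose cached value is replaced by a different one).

First demand of the output computes:
  t1 = max2(8, 3) = 8
  t2 = neg(8) = -8
  t3 = neg(8) = -8
  t4 = sub(-8, -8) = 0
  t7 = sub(0, -8) = 8

After the edit, cleaning proceeds:
  t1: a read changed (a4 8->-4) — executes, giving 3.
  t2: a read changed (t1 8->3) — executes, giving -3.
  t3: a read changed (t1 8->3) — executes, giving -3.
  t4: a read changed (t3 -8->-3; t2 -8->-3) — executes, giving 0 — identical to its old value.
  t7: a read changed (t3 -8->-3) — executes, giving 3.

Demanding t7 again yields 3.
5 computations run: t1, t2, t3, t4, t7.
The nodes whose values change: a4, t1, t2, t3, t7.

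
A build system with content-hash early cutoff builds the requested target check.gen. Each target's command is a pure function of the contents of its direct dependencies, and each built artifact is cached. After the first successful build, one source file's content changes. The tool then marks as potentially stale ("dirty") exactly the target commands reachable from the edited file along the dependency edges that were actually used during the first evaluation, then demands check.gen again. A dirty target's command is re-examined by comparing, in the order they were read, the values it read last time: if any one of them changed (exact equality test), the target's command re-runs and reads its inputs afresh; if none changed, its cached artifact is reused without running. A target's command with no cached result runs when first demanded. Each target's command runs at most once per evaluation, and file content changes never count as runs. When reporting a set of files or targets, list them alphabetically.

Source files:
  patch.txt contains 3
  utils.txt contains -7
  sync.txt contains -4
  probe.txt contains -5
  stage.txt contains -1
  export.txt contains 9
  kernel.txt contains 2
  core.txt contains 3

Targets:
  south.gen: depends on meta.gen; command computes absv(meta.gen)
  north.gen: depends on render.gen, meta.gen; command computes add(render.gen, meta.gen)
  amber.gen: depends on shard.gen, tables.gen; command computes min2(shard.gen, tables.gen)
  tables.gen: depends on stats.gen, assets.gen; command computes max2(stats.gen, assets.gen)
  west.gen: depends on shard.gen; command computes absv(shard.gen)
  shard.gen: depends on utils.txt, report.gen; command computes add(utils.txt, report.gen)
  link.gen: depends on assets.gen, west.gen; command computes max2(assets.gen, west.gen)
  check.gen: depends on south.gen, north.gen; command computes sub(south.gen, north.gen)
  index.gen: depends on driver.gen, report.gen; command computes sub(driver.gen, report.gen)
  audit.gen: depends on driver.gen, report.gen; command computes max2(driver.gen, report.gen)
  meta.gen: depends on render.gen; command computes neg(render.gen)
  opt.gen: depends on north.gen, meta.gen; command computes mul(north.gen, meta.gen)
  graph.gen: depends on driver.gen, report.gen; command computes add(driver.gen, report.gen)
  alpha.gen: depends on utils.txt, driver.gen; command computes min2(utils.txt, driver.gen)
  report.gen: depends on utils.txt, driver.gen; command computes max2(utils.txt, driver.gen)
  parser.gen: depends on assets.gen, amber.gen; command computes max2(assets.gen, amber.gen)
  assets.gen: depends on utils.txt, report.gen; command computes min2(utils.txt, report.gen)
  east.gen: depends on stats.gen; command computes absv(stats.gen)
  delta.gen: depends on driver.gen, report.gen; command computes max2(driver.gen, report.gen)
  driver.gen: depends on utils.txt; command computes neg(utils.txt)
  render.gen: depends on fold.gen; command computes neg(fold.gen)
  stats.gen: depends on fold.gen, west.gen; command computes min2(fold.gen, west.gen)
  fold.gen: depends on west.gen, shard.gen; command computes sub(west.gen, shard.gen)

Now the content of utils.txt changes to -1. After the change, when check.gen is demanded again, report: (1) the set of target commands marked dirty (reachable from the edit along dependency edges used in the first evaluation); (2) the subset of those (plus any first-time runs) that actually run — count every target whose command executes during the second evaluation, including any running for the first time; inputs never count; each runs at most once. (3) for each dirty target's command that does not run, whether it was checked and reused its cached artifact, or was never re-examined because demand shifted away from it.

Marked dirty: check.gen, driver.gen, fold.gen, meta.gen, north.gen, render.gen, report.gen, shard.gen, south.gen, west.gen.
Target commands that run: driver.gen, report.gen, shard.gen — 3 in total.
Checked but reused from cache: check.gen, fold.gen, meta.gen, north.gen, render.gen, south.gen, west.gen.
Key observation: the change is absorbed at shard.gen — it re-runs but produces the same value, and the output's value is unchanged.

First evaluation (everything demanded from the output):
  driver.gen = neg(-7) = 7
  report.gen = max2(-7, 7) = 7
  shard.gen = add(-7, 7) = 0
  west.gen = absv(0) = 0
  fold.gen = sub(0, 0) = 0
  render.gen = neg(0) = 0
  meta.gen = neg(0) = 0
  north.gen = add(0, 0) = 0
  south.gen = absv(0) = 0
  check.gen = sub(0, 0) = 0

Propagation after the edit:
  driver.gen: runs — utils.txt -7->-1; result 1.
  report.gen: runs — utils.txt -7->-1; driver.gen 7->1; result 1.
  shard.gen: runs — utils.txt -7->-1; report.gen 7->1; result 0 (same value as before).
  west.gen: checked — values it read are unchanged (shard.gen unchanged); reused cached 0 without running.
  fold.gen: checked — values it read are unchanged (west.gen unchanged, shard.gen unchanged); reused cached 0 without running.
  render.gen: checked — values it read are unchanged (fold.gen unchanged); reused cached 0 without running.
  meta.gen: checked — values it read are unchanged (render.gen unchanged); reused cached 0 without running.
  north.gen: checked — values it read are unchanged (render.gen unchanged, meta.gen unchanged); reused cached 0 without running.
  south.gen: checked — values it read are unchanged (meta.gen unchanged); reused cached 0 without running.
  check.gen: checked — values it read are unchanged (south.gen unchanged, north.gen unchanged); reused cached 0 without running.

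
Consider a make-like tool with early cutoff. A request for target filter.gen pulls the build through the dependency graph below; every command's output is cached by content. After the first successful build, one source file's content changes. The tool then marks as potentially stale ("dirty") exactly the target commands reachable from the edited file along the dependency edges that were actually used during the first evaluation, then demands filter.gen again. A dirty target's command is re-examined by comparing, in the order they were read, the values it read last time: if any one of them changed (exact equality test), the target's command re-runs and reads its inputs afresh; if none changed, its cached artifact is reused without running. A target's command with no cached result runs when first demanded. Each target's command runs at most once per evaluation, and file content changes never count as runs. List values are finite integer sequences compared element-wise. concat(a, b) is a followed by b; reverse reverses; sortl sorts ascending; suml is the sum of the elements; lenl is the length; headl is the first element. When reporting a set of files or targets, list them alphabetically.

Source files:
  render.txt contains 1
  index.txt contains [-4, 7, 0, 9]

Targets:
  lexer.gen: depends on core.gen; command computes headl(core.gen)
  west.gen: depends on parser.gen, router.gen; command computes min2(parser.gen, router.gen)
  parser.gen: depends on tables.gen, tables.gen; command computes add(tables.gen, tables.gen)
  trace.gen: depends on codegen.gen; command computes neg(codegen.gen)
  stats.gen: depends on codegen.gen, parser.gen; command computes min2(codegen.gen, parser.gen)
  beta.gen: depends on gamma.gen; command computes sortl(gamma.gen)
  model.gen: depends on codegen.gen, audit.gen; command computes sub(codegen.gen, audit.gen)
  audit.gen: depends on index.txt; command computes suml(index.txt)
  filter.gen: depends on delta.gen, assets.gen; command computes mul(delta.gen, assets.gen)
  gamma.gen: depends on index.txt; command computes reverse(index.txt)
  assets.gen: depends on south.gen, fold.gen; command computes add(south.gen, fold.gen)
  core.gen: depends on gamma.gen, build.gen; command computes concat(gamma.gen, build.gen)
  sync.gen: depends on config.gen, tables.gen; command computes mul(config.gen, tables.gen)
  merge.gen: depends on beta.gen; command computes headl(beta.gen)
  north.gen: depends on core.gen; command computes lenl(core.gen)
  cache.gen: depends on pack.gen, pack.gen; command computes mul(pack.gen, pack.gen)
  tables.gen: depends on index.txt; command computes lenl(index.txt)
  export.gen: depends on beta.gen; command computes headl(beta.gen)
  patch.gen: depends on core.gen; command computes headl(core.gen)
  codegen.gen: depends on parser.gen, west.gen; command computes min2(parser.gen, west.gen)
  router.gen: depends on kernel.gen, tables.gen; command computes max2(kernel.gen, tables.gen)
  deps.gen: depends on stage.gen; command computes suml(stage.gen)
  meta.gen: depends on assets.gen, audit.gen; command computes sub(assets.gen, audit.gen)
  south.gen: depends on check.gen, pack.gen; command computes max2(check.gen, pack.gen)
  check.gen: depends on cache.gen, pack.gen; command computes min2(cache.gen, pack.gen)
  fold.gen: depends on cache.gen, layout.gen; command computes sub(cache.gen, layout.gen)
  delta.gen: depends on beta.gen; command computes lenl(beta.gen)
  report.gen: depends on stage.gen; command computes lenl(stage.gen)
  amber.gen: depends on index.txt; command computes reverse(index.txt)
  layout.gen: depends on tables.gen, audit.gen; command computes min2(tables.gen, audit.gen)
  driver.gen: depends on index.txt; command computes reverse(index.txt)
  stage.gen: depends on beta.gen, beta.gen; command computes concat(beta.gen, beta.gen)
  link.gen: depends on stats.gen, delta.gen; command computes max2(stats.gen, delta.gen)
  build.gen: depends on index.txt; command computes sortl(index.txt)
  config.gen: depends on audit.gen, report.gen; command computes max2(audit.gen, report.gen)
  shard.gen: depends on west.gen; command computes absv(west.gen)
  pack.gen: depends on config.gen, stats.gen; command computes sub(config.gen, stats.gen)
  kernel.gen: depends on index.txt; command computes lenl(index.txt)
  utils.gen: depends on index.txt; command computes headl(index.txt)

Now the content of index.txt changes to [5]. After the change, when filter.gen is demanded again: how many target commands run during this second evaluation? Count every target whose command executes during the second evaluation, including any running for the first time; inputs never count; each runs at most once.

22 target commands run: assets.gen, audit.gen, beta.gen, cache.gen, check.gen, codegen.gen, config.gen, delta.gen, filter.gen, fold.gen, gamma.gen, kernel.gen, layout.gen, pack.gen, parser.gen, report.gen, router.gen, south.gen, stage.gen, stats.gen, tables.gen, west.gen.

First demand of the output computes:
  audit.gen = suml([-4, 7, 0, 9]) = 12
  gamma.gen = reverse([-4, 7, 0, 9]) = [9, 0, 7, -4]
  beta.gen = sortl([9, 0, 7, -4]) = [-4, 0, 7, 9]
  delta.gen = lenl([-4, 0, 7, 9]) = 4
  kernel.gen = lenl([-4, 7, 0, 9]) = 4
  stage.gen = concat([-4, 0, 7, 9], [-4, 0, 7, 9]) = [-4, 0, 7, 9, -4, 0, 7, 9]
  report.gen = lenl([-4, 0, 7, 9, -4, 0, 7, 9]) = 8
  config.gen = max2(12, 8) = 12
  tables.gen = lenl([-4, 7, 0, 9]) = 4
  layout.gen = min2(4, 12) = 4
  parser.gen = add(4, 4) = 8
  router.gen = max2(4, 4) = 4
  west.gen = min2(8, 4) = 4
  codegen.gen = min2(8, 4) = 4
  stats.gen = min2(4, 8) = 4
  pack.gen = sub(12, 4) = 8
  cache.gen = mul(8, 8) = 64
  check.gen = min2(64, 8) = 8
  fold.gen = sub(64, 4) = 60
  south.gen = max2(8, 8) = 8
  assets.gen = add(8, 60) = 68
  filter.gen = mul(4, 68) = 272

After the edit, cleaning proceeds:
  audit.gen: a read changed (index.txt [-4, 7, 0, 9]->[5]) — executes, giving 5.
  gamma.gen: a read changed (index.txt [-4, 7, 0, 9]->[5]) — executes, giving [5].
  beta.gen: a read changed (gamma.gen [9, 0, 7, -4]->[5]) — executes, giving [5].
  delta.gen: a read changed (beta.gen [-4, 0, 7, 9]->[5]) — executes, giving 1.
  kernel.gen: a read changed (index.txt [-4, 7, 0, 9]->[5]) — executes, giving 1.
  stage.gen: a read changed (beta.gen [-4, 0, 7, 9]->[5]; beta.gen [-4, 0, 7, 9]->[5]) — executes, giving [5, 5].
  report.gen: a read changed (stage.gen [-4, 0, 7, 9, -4, 0, 7, 9]->[5, 5]) — executes, giving 2.
  config.gen: a read changed (audit.gen 12->5; report.gen 8->2) — executes, giving 5.
  tables.gen: a read changed (index.txt [-4, 7, 0, 9]->[5]) — executes, giving 1.
  layout.gen: a read changed (tables.gen 4->1; audit.gen 12->5) — executes, giving 1.
  parser.gen: a read changed (tables.gen 4->1; tables.gen 4->1) — executes, giving 2.
  router.gen: a read changed (kernel.gen 4->1; tables.gen 4->1) — executes, giving 1.
  west.gen: a read changed (parser.gen 8->2; router.gen 4->1) — executes, giving 1.
  codegen.gen: a read changed (parser.gen 8->2; west.gen 4->1) — executes, giving 1.
  stats.gen: a read changed (codegen.gen 4->1; parser.gen 8->2) — executes, giving 1.
  pack.gen: a read changed (config.gen 12->5; stats.gen 4->1) — executes, giving 4.
  cache.gen: a read changed (pack.gen 8->4; pack.gen 8->4) — executes, giving 16.
  check.gen: a read changed (cache.gen 64->16; pack.gen 8->4) — executes, giving 4.
  fold.gen: a read changed (cache.gen 64->16; layout.gen 4->1) — executes, giving 15.
  south.gen: a read changed (check.gen 8->4; pack.gen 8->4) — executes, giving 4.
  assets.gen: a read changed (south.gen 8->4; fold.gen 60->15) — executes, giving 19.
  filter.gen: a read changed (delta.gen 4->1; assets.gen 68->19) — executes, giving 19.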